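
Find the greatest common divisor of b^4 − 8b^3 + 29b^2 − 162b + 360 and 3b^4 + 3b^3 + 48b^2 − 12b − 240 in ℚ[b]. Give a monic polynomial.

Repeated division with remainder:
  b^4 − 8b^3 + 29b^2 − 162b + 360 = (1/3)(3b^4 + 3b^3 + 48b^2 − 12b − 240) + (−9b^3 + 13b^2 − 158b + 440)
  3b^4 + 3b^3 + 48b^2 − 12b − 240 = (−(1/3)b − 22/27)(−9b^3 + 13b^2 − 158b + 440) + ((160/27)b^2 + (160/27)b + 3200/27)
  −9b^3 + 13b^2 − 158b + 440 = (−(243/160)b + 297/80)((160/27)b^2 + (160/27)b + 3200/27) + (0)
Last nonzero remainder: (160/27)b^2 + (160/27)b + 3200/27. Dividing through by 160/27 gives the monic gcd b^2 + b + 20.

b^2 + b + 20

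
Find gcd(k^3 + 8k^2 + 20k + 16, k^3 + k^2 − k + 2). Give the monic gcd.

Apply the Euclidean algorithm:
  k^3 + 8k^2 + 20k + 16 = (k^3 + k^2 − k + 2) + (7k^2 + 21k + 14)
  k^3 + k^2 − k + 2 = ((1/7)k − 2/7)(7k^2 + 21k + 14) + (3k + 6)
  7k^2 + 21k + 14 = ((7/3)k + 7/3)(3k + 6) + (0)
Last nonzero remainder: 3k + 6. Dividing through by 3 gives the monic gcd k + 2.

k + 2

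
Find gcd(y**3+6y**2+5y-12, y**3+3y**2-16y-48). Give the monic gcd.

y**2+7y+12

Apply the Euclidean algorithm:
  y**3+6y**2+5y-12 = (y**3+3y**2-16y-48) + (3y**2+21y+36)
  y**3+3y**2-16y-48 = ((1/3)y-4/3)(3y**2+21y+36) + (0)
Last nonzero remainder: 3y**2+21y+36. Dividing through by 3 gives the monic gcd y**2+7y+12.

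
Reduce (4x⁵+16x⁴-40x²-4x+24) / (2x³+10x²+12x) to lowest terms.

By polynomial division,
  4x⁵+16x⁴-40x²-4x+24 = (2x²-2x-2)(2x³+10x²+12x) + (4x²+20x+24)
  2x³+10x²+12x = ((1/2)x)(4x²+20x+24) + (0)
Last nonzero remainder: 4x²+20x+24. Dividing through by 4 gives the monic gcd x²+5x+6.
Cancel x²+5x+6 from numerator and denominator to get the reduced form.

(2x³-2x²-2x+2)/(x)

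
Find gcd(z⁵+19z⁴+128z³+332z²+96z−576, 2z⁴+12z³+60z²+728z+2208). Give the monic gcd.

Apply the Euclidean algorithm:
  z⁵+19z⁴+128z³+332z²+96z−576 = ((1/2)z+13/2)(2z⁴+12z³+60z²+728z+2208) + (20z³−422z²−5740z−14928)
  2z⁴+12z³+60z²+728z+2208 = ((1/10)z+271/100)(20z³−422z²−5740z−14928) + ((88881/50)z²+(88881/5)z+1066572/25)
  20z³−422z²−5740z−14928 = ((1000/88881)z−31100/88881)((88881/50)z²+(88881/5)z+1066572/25) + (0)
Last nonzero remainder: (88881/50)z²+(88881/5)z+1066572/25. Dividing through by 88881/50 gives the monic gcd z²+10z+24.

z²+10z+24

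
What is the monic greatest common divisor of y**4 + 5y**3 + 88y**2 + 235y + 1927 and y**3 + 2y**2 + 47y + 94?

y**2 + 47

Euclidean algorithm in ℚ[y]:
  y**4 + 5y**3 + 88y**2 + 235y + 1927 = (y + 3)(y**3 + 2y**2 + 47y + 94) + (35y**2 + 1645)
  y**3 + 2y**2 + 47y + 94 = ((1/35)y + 2/35)(35y**2 + 1645) + (0)
Last nonzero remainder: 35y**2 + 1645. Dividing through by 35 gives the monic gcd y**2 + 47.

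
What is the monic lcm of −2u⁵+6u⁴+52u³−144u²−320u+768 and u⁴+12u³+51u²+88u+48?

Apply the Euclidean algorithm:
  −2u⁵+6u⁴+52u³−144u²−320u+768 = (−2u+30)(u⁴+12u³+51u²+88u+48) + (−206u³−1498u²−2864u−672)
  u⁴+12u³+51u²+88u+48 = (−(1/206)u−487/21218)(−206u³−1498u²−2864u−672) + ((28800/10609)u²+(201600/10609)u+345600/10609)
  −206u³−1498u²−2864u−672 = (−(1092727/14400)u−74263/3600)((28800/10609)u²+(201600/10609)u+345600/10609) + (0)
Last nonzero remainder: (28800/10609)u²+(201600/10609)u+345600/10609. Dividing through by 28800/10609 gives the monic gcd u²+7u+12.
Then lcm(f, g) = f·g / gcd(f, g); expanding and making the result monic gives the answer.

u⁷+2u⁶−37u⁵−70u⁴+416u³+704u²−1280u−1536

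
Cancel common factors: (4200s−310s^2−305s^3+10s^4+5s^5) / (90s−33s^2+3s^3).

Repeated division with remainder:
  5s^5+10s^4−305s^3−310s^2+4200s = ((5/3)s^2+(65/3)s+260/3)(3s^3−33s^2+90s) + (600s^2−3600s)
  3s^3−33s^2+90s = ((1/200)s−1/40)(600s^2−3600s) + (0)
Last nonzero remainder: 600s^2−3600s. Dividing through by 600 gives the monic gcd s^2−6s.
Cancel s^2−6s from numerator and denominator to get the reduced form.

(−700−65s+40s^2+5s^3)/(−15+3s)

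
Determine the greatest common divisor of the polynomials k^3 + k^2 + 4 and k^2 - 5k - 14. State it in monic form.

k + 2

Euclidean algorithm in ℚ[k]:
  k^3 + k^2 + 4 = (k + 6)(k^2 - 5k - 14) + (44k + 88)
  k^2 - 5k - 14 = ((1/44)k - 7/44)(44k + 88) + (0)
Last nonzero remainder: 44k + 88. Dividing through by 44 gives the monic gcd k + 2.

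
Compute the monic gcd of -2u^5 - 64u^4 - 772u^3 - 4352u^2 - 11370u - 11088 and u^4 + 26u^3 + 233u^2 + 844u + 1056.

u^3 + 22u^2 + 145u + 264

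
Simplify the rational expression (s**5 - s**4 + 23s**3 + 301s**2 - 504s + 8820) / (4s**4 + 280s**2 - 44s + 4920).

By polynomial division,
  s**5 - s**4 + 23s**3 + 301s**2 - 504s + 8820 = ((1/4)s - 1/4)(4s**4 + 280s**2 - 44s + 4920) + (-47s**3 + 382s**2 - 1745s + 10050)
  4s**4 + 280s**2 - 44s + 4920 = (-(4/47)s - 1528/2209)(-47s**3 + 382s**2 - 1745s + 10050) + ((874156/2209)s**2 - (874156/2209)s + 26224680/2209)
  -47s**3 + 382s**2 - 1745s + 10050 = (-(103823/874156)s + 740015/874156)((874156/2209)s**2 - (874156/2209)s + 26224680/2209) + (0)
Last nonzero remainder: (874156/2209)s**2 - (874156/2209)s + 26224680/2209. Dividing through by 874156/2209 gives the monic gcd s**2 - s + 30.
Cancel s**2 - s + 30 from numerator and denominator to get the reduced form.

(s**3 - 7s + 294)/(4s**2 + 4s + 164)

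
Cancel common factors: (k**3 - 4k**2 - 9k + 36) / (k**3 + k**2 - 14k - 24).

By polynomial division,
  k**3 - 4k**2 - 9k + 36 = (k**3 + k**2 - 14k - 24) + (-5k**2 + 5k + 60)
  k**3 + k**2 - 14k - 24 = (-(1/5)k - 2/5)(-5k**2 + 5k + 60) + (0)
Last nonzero remainder: -5k**2 + 5k + 60. Dividing through by -5 gives the monic gcd k**2 - k - 12.
Cancel k**2 - k - 12 from numerator and denominator to get the reduced form.

(k - 3)/(k + 2)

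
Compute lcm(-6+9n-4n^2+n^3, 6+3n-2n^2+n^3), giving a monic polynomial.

-6+3n+5n^2-3n^3+n^4

By polynomial division,
  n^3-4n^2+9n-6 = (n^3-2n^2+3n+6) + (-2n^2+6n-12)
  n^3-2n^2+3n+6 = (-(1/2)n-1/2)(-2n^2+6n-12) + (0)
Last nonzero remainder: -2n^2+6n-12. Dividing through by -2 gives the monic gcd n^2-3n+6.
Then lcm(f, g) = f·g / gcd(f, g); expanding and making the result monic gives the answer.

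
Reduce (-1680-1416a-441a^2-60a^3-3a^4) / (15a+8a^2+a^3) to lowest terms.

(-336-216a-45a^2-3a^3)/(3a+a^2)

By polynomial division,
  -3a^4-60a^3-441a^2-1416a-1680 = (-3a-36)(a^3+8a^2+15a) + (-108a^2-876a-1680)
  a^3+8a^2+15a = (-(1/108)a+1/972)(-108a^2-876a-1680) + ((28/81)a+140/81)
  -108a^2-876a-1680 = (-(2187/7)a-972)((28/81)a+140/81) + (0)
Last nonzero remainder: (28/81)a+140/81. Dividing through by 28/81 gives the monic gcd a+5.
Cancel a+5 from numerator and denominator to get the reduced form.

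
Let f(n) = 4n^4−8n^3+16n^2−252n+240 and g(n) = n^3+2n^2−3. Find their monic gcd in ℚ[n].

n−1

By polynomial division,
  4n^4−8n^3+16n^2−252n+240 = (4n−16)(n^3+2n^2−3) + (48n^2−240n+192)
  n^3+2n^2−3 = ((1/48)n+7/48)(48n^2−240n+192) + (31n−31)
  48n^2−240n+192 = ((48/31)n−192/31)(31n−31) + (0)
Last nonzero remainder: 31n−31. Dividing through by 31 gives the monic gcd n−1.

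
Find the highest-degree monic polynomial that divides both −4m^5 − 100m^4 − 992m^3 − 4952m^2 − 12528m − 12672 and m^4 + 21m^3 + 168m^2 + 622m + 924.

m^3 + 14m^2 + 70m + 132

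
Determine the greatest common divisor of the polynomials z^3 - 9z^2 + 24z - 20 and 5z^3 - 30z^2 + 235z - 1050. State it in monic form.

Apply the Euclidean algorithm:
  z^3 - 9z^2 + 24z - 20 = (1/5)(5z^3 - 30z^2 + 235z - 1050) + (-3z^2 - 23z + 190)
  5z^3 - 30z^2 + 235z - 1050 = (-(5/3)z + 205/9)(-3z^2 - 23z + 190) + ((9680/9)z - 48400/9)
  -3z^2 - 23z + 190 = (-(27/9680)z - 171/4840)((9680/9)z - 48400/9) + (0)
Last nonzero remainder: (9680/9)z - 48400/9. Dividing through by 9680/9 gives the monic gcd z - 5.

z - 5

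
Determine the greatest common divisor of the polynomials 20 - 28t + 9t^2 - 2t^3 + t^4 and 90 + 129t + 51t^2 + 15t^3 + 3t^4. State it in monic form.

10 + t + t^2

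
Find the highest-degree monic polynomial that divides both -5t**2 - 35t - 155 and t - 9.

1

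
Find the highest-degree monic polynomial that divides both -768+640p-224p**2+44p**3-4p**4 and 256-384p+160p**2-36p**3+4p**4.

-64+32p-8p**2+p**3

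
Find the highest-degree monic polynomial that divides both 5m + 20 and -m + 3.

1

Apply the Euclidean algorithm:
  5m + 20 = (-5)(-m + 3) + (35)
  -m + 3 = (-(1/35)m + 3/35)(35) + (0)
The last nonzero remainder is the constant 35, so the polynomials are coprime and gcd = 1.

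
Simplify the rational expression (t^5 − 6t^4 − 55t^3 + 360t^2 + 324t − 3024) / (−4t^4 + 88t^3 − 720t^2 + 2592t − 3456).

(−t^2 − 10t − 21)/(4t − 24)

Euclidean algorithm in ℚ[t]:
  t^5 − 6t^4 − 55t^3 + 360t^2 + 324t − 3024 = (−(1/4)t − 4)(−4t^4 + 88t^3 − 720t^2 + 2592t − 3456) + (117t^3 − 1872t^2 + 9828t − 16848)
  −4t^4 + 88t^3 − 720t^2 + 2592t − 3456 = (−(4/117)t + 8/39)(117t^3 − 1872t^2 + 9828t − 16848) + (0)
Last nonzero remainder: 117t^3 − 1872t^2 + 9828t − 16848. Dividing through by 117 gives the monic gcd t^3 − 16t^2 + 84t − 144.
Cancel t^3 − 16t^2 + 84t − 144 from numerator and denominator to get the reduced form.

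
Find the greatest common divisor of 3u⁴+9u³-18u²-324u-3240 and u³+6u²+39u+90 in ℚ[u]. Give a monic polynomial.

By polynomial division,
  3u⁴+9u³-18u²-324u-3240 = (3u-9)(u³+6u²+39u+90) + (-81u²-243u-2430)
  u³+6u²+39u+90 = (-(1/81)u-1/27)(-81u²-243u-2430) + (0)
Last nonzero remainder: -81u²-243u-2430. Dividing through by -81 gives the monic gcd u²+3u+30.

u²+3u+30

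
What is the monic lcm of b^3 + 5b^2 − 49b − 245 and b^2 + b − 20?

Euclidean algorithm in ℚ[b]:
  b^3 + 5b^2 − 49b − 245 = (b + 4)(b^2 + b − 20) + (−33b − 165)
  b^2 + b − 20 = (−(1/33)b + 4/33)(−33b − 165) + (0)
Last nonzero remainder: −33b − 165. Dividing through by −33 gives the monic gcd b + 5.
Then lcm(f, g) = f·g / gcd(f, g); expanding and making the result monic gives the answer.

b^4 + b^3 − 69b^2 − 49b + 980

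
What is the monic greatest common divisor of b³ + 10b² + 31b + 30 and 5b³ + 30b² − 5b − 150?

b² + 8b + 15

Euclidean algorithm in ℚ[b]:
  b³ + 10b² + 31b + 30 = (1/5)(5b³ + 30b² − 5b − 150) + (4b² + 32b + 60)
  5b³ + 30b² − 5b − 150 = ((5/4)b − 5/2)(4b² + 32b + 60) + (0)
Last nonzero remainder: 4b² + 32b + 60. Dividing through by 4 gives the monic gcd b² + 8b + 15.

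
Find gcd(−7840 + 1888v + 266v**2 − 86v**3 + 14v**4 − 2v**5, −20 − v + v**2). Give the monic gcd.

−20 − v + v**2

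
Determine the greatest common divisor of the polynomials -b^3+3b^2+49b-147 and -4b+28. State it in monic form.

Repeated division with remainder:
  -b^3+3b^2+49b-147 = ((1/4)b^2+b-21/4)(-4b+28) + (0)
Last nonzero remainder: -4b+28. Dividing through by -4 gives the monic gcd b-7.

b-7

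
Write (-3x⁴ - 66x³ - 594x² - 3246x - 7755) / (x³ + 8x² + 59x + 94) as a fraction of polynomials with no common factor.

Repeated division with remainder:
  -3x⁴ - 66x³ - 594x² - 3246x - 7755 = (-3x - 42)(x³ + 8x² + 59x + 94) + (-81x² - 486x - 3807)
  x³ + 8x² + 59x + 94 = (-(1/81)x - 2/81)(-81x² - 486x - 3807) + (0)
Last nonzero remainder: -81x² - 486x - 3807. Dividing through by -81 gives the monic gcd x² + 6x + 47.
Cancel x² + 6x + 47 from numerator and denominator to get the reduced form.

(-3x² - 48x - 165)/(x + 2)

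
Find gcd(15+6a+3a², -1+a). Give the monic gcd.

Repeated division with remainder:
  3a²+6a+15 = (3a+9)(a-1) + (24)
  a-1 = ((1/24)a-1/24)(24) + (0)
The last nonzero remainder is the constant 24, so the polynomials are coprime and gcd = 1.

1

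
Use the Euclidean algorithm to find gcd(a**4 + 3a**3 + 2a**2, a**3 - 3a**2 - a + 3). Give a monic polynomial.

a + 1

Euclidean algorithm in ℚ[a]:
  a**4 + 3a**3 + 2a**2 = (a + 6)(a**3 - 3a**2 - a + 3) + (21a**2 + 3a - 18)
  a**3 - 3a**2 - a + 3 = ((1/21)a - 22/147)(21a**2 + 3a - 18) + ((15/49)a + 15/49)
  21a**2 + 3a - 18 = ((343/5)a - 294/5)((15/49)a + 15/49) + (0)
Last nonzero remainder: (15/49)a + 15/49. Dividing through by 15/49 gives the monic gcd a + 1.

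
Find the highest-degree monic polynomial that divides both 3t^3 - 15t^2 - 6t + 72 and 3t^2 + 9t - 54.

t - 3

Apply the Euclidean algorithm:
  3t^3 - 15t^2 - 6t + 72 = (t - 8)(3t^2 + 9t - 54) + (120t - 360)
  3t^2 + 9t - 54 = ((1/40)t + 3/20)(120t - 360) + (0)
Last nonzero remainder: 120t - 360. Dividing through by 120 gives the monic gcd t - 3.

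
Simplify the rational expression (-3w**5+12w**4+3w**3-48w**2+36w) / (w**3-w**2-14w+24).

(-3w**3-3w**2+6w)/(w+4)

Apply the Euclidean algorithm:
  -3w**5+12w**4+3w**3-48w**2+36w = (-3w**2+9w-30)(w**3-w**2-14w+24) + (120w**2-600w+720)
  w**3-w**2-14w+24 = ((1/120)w+1/30)(120w**2-600w+720) + (0)
Last nonzero remainder: 120w**2-600w+720. Dividing through by 120 gives the monic gcd w**2-5w+6.
Cancel w**2-5w+6 from numerator and denominator to get the reduced form.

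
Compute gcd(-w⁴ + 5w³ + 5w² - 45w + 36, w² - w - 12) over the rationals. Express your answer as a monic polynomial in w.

Apply the Euclidean algorithm:
  -w⁴ + 5w³ + 5w² - 45w + 36 = (-w² + 4w - 3)(w² - w - 12) + (0)
The last nonzero remainder w² - w - 12 is already monic.

w² - w - 12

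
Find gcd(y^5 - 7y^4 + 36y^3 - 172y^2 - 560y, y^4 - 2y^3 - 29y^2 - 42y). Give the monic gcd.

Euclidean algorithm in ℚ[y]:
  y^5 - 7y^4 + 36y^3 - 172y^2 - 560y = (y - 5)(y^4 - 2y^3 - 29y^2 - 42y) + (55y^3 - 275y^2 - 770y)
  y^4 - 2y^3 - 29y^2 - 42y = ((1/55)y + 3/55)(55y^3 - 275y^2 - 770y) + (0)
Last nonzero remainder: 55y^3 - 275y^2 - 770y. Dividing through by 55 gives the monic gcd y^3 - 5y^2 - 14y.

y^3 - 5y^2 - 14y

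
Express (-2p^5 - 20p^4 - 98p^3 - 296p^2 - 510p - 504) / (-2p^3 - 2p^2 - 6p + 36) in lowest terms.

Apply the Euclidean algorithm:
  -2p^5 - 20p^4 - 98p^3 - 296p^2 - 510p - 504 = (p^2 + 9p + 37)(-2p^3 - 2p^2 - 6p + 36) + (-204p^2 - 612p - 1836)
  -2p^3 - 2p^2 - 6p + 36 = ((1/102)p - 1/51)(-204p^2 - 612p - 1836) + (0)
Last nonzero remainder: -204p^2 - 612p - 1836. Dividing through by -204 gives the monic gcd p^2 + 3p + 9.
Cancel p^2 + 3p + 9 from numerator and denominator to get the reduced form.

(p^3 + 7p^2 + 19p + 28)/(p - 2)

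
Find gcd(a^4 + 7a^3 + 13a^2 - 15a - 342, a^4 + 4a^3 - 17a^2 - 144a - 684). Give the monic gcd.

a^3 + 10a^2 + 43a + 114

Apply the Euclidean algorithm:
  a^4 + 7a^3 + 13a^2 - 15a - 342 = (a^4 + 4a^3 - 17a^2 - 144a - 684) + (3a^3 + 30a^2 + 129a + 342)
  a^4 + 4a^3 - 17a^2 - 144a - 684 = ((1/3)a - 2)(3a^3 + 30a^2 + 129a + 342) + (0)
Last nonzero remainder: 3a^3 + 30a^2 + 129a + 342. Dividing through by 3 gives the monic gcd a^3 + 10a^2 + 43a + 114.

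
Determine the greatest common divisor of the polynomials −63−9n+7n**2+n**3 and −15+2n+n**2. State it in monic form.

Euclidean algorithm in ℚ[n]:
  n**3+7n**2−9n−63 = (n+5)(n**2+2n−15) + (−4n+12)
  n**2+2n−15 = (−(1/4)n−5/4)(−4n+12) + (0)
Last nonzero remainder: −4n+12. Dividing through by −4 gives the monic gcd n−3.

−3+n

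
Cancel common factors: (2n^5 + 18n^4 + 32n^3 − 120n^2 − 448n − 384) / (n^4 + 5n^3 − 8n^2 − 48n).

(2n^2 + 8n + 8)/(n)

Euclidean algorithm in ℚ[n]:
  2n^5 + 18n^4 + 32n^3 − 120n^2 − 448n − 384 = (2n + 8)(n^4 + 5n^3 − 8n^2 − 48n) + (8n^3 + 40n^2 − 64n − 384)
  n^4 + 5n^3 − 8n^2 − 48n = ((1/8)n)(8n^3 + 40n^2 − 64n − 384) + (0)
Last nonzero remainder: 8n^3 + 40n^2 − 64n − 384. Dividing through by 8 gives the monic gcd n^3 + 5n^2 − 8n − 48.
Cancel n^3 + 5n^2 − 8n − 48 from numerator and denominator to get the reduced form.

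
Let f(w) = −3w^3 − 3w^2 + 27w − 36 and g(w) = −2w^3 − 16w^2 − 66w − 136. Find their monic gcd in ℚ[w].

w + 4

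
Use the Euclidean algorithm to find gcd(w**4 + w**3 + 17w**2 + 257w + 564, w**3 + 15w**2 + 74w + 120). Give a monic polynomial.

Repeated division with remainder:
  w**4 + w**3 + 17w**2 + 257w + 564 = (w - 14)(w**3 + 15w**2 + 74w + 120) + (153w**2 + 1173w + 2244)
  w**3 + 15w**2 + 74w + 120 = ((1/153)w + 22/459)(153w**2 + 1173w + 2244) + ((28/9)w + 112/9)
  153w**2 + 1173w + 2244 = ((1377/28)w + 5049/28)((28/9)w + 112/9) + (0)
Last nonzero remainder: (28/9)w + 112/9. Dividing through by 28/9 gives the monic gcd w + 4.

w + 4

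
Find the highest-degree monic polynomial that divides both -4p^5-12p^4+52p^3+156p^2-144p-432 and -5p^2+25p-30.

p^2-5p+6

By polynomial division,
  -4p^5-12p^4+52p^3+156p^2-144p-432 = ((4/5)p^3+(32/5)p^2+(84/5)p+72/5)(-5p^2+25p-30) + (0)
Last nonzero remainder: -5p^2+25p-30. Dividing through by -5 gives the monic gcd p^2-5p+6.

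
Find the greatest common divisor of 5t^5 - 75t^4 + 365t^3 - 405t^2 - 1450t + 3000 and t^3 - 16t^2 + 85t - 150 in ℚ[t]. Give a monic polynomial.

Apply the Euclidean algorithm:
  5t^5 - 75t^4 + 365t^3 - 405t^2 - 1450t + 3000 = (5t^2 + 5t + 20)(t^3 - 16t^2 + 85t - 150) + (240t^2 - 2400t + 6000)
  t^3 - 16t^2 + 85t - 150 = ((1/240)t - 1/40)(240t^2 - 2400t + 6000) + (0)
Last nonzero remainder: 240t^2 - 2400t + 6000. Dividing through by 240 gives the monic gcd t^2 - 10t + 25.

t^2 - 10t + 25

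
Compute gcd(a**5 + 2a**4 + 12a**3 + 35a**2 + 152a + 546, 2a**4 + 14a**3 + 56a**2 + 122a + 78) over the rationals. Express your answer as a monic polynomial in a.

Repeated division with remainder:
  a**5 + 2a**4 + 12a**3 + 35a**2 + 152a + 546 = ((1/2)a − 5/2)(2a**4 + 14a**3 + 56a**2 + 122a + 78) + (19a**3 + 114a**2 + 418a + 741)
  2a**4 + 14a**3 + 56a**2 + 122a + 78 = ((2/19)a + 2/19)(19a**3 + 114a**2 + 418a + 741) + (0)
Last nonzero remainder: 19a**3 + 114a**2 + 418a + 741. Dividing through by 19 gives the monic gcd a**3 + 6a**2 + 22a + 39.

a**3 + 6a**2 + 22a + 39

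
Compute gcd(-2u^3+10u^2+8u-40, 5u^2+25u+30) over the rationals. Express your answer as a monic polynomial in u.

Repeated division with remainder:
  -2u^3+10u^2+8u-40 = (-(2/5)u+4)(5u^2+25u+30) + (-80u-160)
  5u^2+25u+30 = (-(1/16)u-3/16)(-80u-160) + (0)
Last nonzero remainder: -80u-160. Dividing through by -80 gives the monic gcd u+2.

u+2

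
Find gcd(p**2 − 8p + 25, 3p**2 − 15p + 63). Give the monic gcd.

By polynomial division,
  p**2 − 8p + 25 = (1/3)(3p**2 − 15p + 63) + (−3p + 4)
  3p**2 − 15p + 63 = (−p + 11/3)(−3p + 4) + (145/3)
  −3p + 4 = (−(9/145)p + 12/145)(145/3) + (0)
The last nonzero remainder is the constant 145/3, so the polynomials are coprime and gcd = 1.

1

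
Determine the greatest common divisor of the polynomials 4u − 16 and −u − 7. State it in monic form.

Repeated division with remainder:
  4u − 16 = (−4)(−u − 7) + (−44)
  −u − 7 = ((1/44)u + 7/44)(−44) + (0)
The last nonzero remainder is the constant −44, so the polynomials are coprime and gcd = 1.

1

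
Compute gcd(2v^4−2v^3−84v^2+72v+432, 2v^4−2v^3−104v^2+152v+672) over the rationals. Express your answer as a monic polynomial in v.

Repeated division with remainder:
  2v^4−2v^3−84v^2+72v+432 = (2v^4−2v^3−104v^2+152v+672) + (20v^2−80v−240)
  2v^4−2v^3−104v^2+152v+672 = ((1/10)v^2+(3/10)v−14/5)(20v^2−80v−240) + (0)
Last nonzero remainder: 20v^2−80v−240. Dividing through by 20 gives the monic gcd v^2−4v−12.

v^2−4v−12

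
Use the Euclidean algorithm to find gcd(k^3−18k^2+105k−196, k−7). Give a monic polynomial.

Repeated division with remainder:
  k^3−18k^2+105k−196 = (k^2−11k+28)(k−7) + (0)
The last nonzero remainder k−7 is already monic.

k−7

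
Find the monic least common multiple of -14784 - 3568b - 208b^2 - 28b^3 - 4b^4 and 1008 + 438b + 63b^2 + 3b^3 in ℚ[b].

Apply the Euclidean algorithm:
  -4b^4 - 28b^3 - 208b^2 - 3568b - 14784 = (-(4/3)b + 56/3)(3b^3 + 63b^2 + 438b + 1008) + (-800b^2 - 10400b - 33600)
  3b^3 + 63b^2 + 438b + 1008 = (-(3/800)b - 3/100)(-800b^2 - 10400b - 33600) + (0)
Last nonzero remainder: -800b^2 - 10400b - 33600. Dividing through by -800 gives the monic gcd b^2 + 13b + 42.
Then lcm(f, g) = f·g / gcd(f, g); expanding and making the result monic gives the answer.

29568 + 10832b + 1308b^2 + 108b^3 + 15b^4 + b^5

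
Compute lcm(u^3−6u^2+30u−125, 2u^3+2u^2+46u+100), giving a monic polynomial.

u^4−4u^3+18u^2−65u−250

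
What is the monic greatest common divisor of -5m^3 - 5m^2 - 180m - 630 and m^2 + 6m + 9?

Euclidean algorithm in ℚ[m]:
  -5m^3 - 5m^2 - 180m - 630 = (-5m + 25)(m^2 + 6m + 9) + (-285m - 855)
  m^2 + 6m + 9 = (-(1/285)m - 1/95)(-285m - 855) + (0)
Last nonzero remainder: -285m - 855. Dividing through by -285 gives the monic gcd m + 3.

m + 3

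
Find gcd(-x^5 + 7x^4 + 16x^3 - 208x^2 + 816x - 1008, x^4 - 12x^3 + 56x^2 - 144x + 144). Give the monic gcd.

By polynomial division,
  -x^5 + 7x^4 + 16x^3 - 208x^2 + 816x - 1008 = (-x - 5)(x^4 - 12x^3 + 56x^2 - 144x + 144) + (12x^3 - 72x^2 + 240x - 288)
  x^4 - 12x^3 + 56x^2 - 144x + 144 = ((1/12)x - 1/2)(12x^3 - 72x^2 + 240x - 288) + (0)
Last nonzero remainder: 12x^3 - 72x^2 + 240x - 288. Dividing through by 12 gives the monic gcd x^3 - 6x^2 + 20x - 24.

x^3 - 6x^2 + 20x - 24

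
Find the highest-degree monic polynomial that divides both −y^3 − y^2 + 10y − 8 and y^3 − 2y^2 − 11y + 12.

Euclidean algorithm in ℚ[y]:
  −y^3 − y^2 + 10y − 8 = (−1)(y^3 − 2y^2 − 11y + 12) + (−3y^2 − y + 4)
  y^3 − 2y^2 − 11y + 12 = (−(1/3)y + 7/9)(−3y^2 − y + 4) + (−(80/9)y + 80/9)
  −3y^2 − y + 4 = ((27/80)y + 9/20)(−(80/9)y + 80/9) + (0)
Last nonzero remainder: −(80/9)y + 80/9. Dividing through by −80/9 gives the monic gcd y − 1.

y − 1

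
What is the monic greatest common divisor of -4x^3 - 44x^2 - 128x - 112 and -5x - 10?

x + 2

Apply the Euclidean algorithm:
  -4x^3 - 44x^2 - 128x - 112 = ((4/5)x^2 + (36/5)x + 56/5)(-5x - 10) + (0)
Last nonzero remainder: -5x - 10. Dividing through by -5 gives the monic gcd x + 2.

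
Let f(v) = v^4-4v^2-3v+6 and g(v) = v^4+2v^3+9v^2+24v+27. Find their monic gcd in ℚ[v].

Repeated division with remainder:
  v^4-4v^2-3v+6 = (v^4+2v^3+9v^2+24v+27) + (-2v^3-13v^2-27v-21)
  v^4+2v^3+9v^2+24v+27 = (-(1/2)v+9/4)(-2v^3-13v^2-27v-21) + ((99/4)v^2+(297/4)v+297/4)
  -2v^3-13v^2-27v-21 = (-(8/99)v-28/99)((99/4)v^2+(297/4)v+297/4) + (0)
Last nonzero remainder: (99/4)v^2+(297/4)v+297/4. Dividing through by 99/4 gives the monic gcd v^2+3v+3.

v^2+3v+3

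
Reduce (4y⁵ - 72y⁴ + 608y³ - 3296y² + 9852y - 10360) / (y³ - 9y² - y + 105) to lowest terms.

(4y³ - 24y² + 180y - 296)/(y + 3)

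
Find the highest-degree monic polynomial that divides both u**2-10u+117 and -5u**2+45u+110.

By polynomial division,
  u**2-10u+117 = (-1/5)(-5u**2+45u+110) + (-u+139)
  -5u**2+45u+110 = (5u+650)(-u+139) + (-90240)
  -u+139 = ((1/90240)u-139/90240)(-90240) + (0)
The last nonzero remainder is the constant -90240, so the polynomials are coprime and gcd = 1.

1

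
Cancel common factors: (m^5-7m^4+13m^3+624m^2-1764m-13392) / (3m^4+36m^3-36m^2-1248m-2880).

By polynomial division,
  m^5-7m^4+13m^3+624m^2-1764m-13392 = ((1/3)m-19/3)(3m^4+36m^3-36m^2-1248m-2880) + (253m^3+812m^2-8708m-31632)
  3m^4+36m^3-36m^2-1248m-2880 = ((3/253)m+6672/64009)(253m^3+812m^2-8708m-31632) + (-(1112616/64009)m^2+(2225232/64009)m+26702784/64009)
  253m^3+812m^2-8708m-31632 = (-(16194277/1112616)m-42181931/556308)(-(1112616/64009)m^2+(2225232/64009)m+26702784/64009) + (0)
Last nonzero remainder: -(1112616/64009)m^2+(2225232/64009)m+26702784/64009. Dividing through by -1112616/64009 gives the monic gcd m^2-2m-24.
Cancel m^2-2m-24 from numerator and denominator to get the reduced form.

(m^3-5m^2+27m+558)/(3m^2+42m+120)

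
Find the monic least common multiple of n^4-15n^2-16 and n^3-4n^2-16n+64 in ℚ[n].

n^5-4n^4-15n^3+60n^2-16n+64

By polynomial division,
  n^4-15n^2-16 = (n+4)(n^3-4n^2-16n+64) + (17n^2-272)
  n^3-4n^2-16n+64 = ((1/17)n-4/17)(17n^2-272) + (0)
Last nonzero remainder: 17n^2-272. Dividing through by 17 gives the monic gcd n^2-16.
Then lcm(f, g) = f·g / gcd(f, g); expanding and making the result monic gives the answer.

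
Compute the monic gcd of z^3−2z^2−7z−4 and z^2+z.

z+1

Apply the Euclidean algorithm:
  z^3−2z^2−7z−4 = (z−3)(z^2+z) + (−4z−4)
  z^2+z = (−(1/4)z)(−4z−4) + (0)
Last nonzero remainder: −4z−4. Dividing through by −4 gives the monic gcd z+1.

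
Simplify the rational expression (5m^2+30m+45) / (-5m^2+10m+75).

(-m-3)/(m-5)

Apply the Euclidean algorithm:
  5m^2+30m+45 = (-1)(-5m^2+10m+75) + (40m+120)
  -5m^2+10m+75 = (-(1/8)m+5/8)(40m+120) + (0)
Last nonzero remainder: 40m+120. Dividing through by 40 gives the monic gcd m+3.
Cancel m+3 from numerator and denominator to get the reduced form.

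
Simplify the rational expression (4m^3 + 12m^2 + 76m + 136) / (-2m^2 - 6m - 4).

Euclidean algorithm in ℚ[m]:
  4m^3 + 12m^2 + 76m + 136 = (-2m)(-2m^2 - 6m - 4) + (68m + 136)
  -2m^2 - 6m - 4 = (-(1/34)m - 1/34)(68m + 136) + (0)
Last nonzero remainder: 68m + 136. Dividing through by 68 gives the monic gcd m + 2.
Cancel m + 2 from numerator and denominator to get the reduced form.

(-2m^2 - 2m - 34)/(m + 1)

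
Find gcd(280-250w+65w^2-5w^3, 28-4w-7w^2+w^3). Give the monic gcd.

14-9w+w^2

Euclidean algorithm in ℚ[w]:
  -5w^3+65w^2-250w+280 = (-5)(w^3-7w^2-4w+28) + (30w^2-270w+420)
  w^3-7w^2-4w+28 = ((1/30)w+1/15)(30w^2-270w+420) + (0)
Last nonzero remainder: 30w^2-270w+420. Dividing through by 30 gives the monic gcd w^2-9w+14.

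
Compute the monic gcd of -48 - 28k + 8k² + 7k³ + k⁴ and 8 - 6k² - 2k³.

2 + k

By polynomial division,
  k⁴ + 7k³ + 8k² - 28k - 48 = (-(1/2)k - 2)(-2k³ - 6k² + 8) + (-4k² - 24k - 32)
  -2k³ - 6k² + 8 = ((1/2)k - 3/2)(-4k² - 24k - 32) + (-20k - 40)
  -4k² - 24k - 32 = ((1/5)k + 4/5)(-20k - 40) + (0)
Last nonzero remainder: -20k - 40. Dividing through by -20 gives the monic gcd k + 2.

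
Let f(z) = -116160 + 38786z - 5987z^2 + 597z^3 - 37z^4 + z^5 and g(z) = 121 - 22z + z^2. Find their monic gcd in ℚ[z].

Apply the Euclidean algorithm:
  z^5 - 37z^4 + 597z^3 - 5987z^2 + 38786z - 116160 = (z^3 - 15z^2 + 146z - 960)(z^2 - 22z + 121) + (0)
The last nonzero remainder z^2 - 22z + 121 is already monic.

121 - 22z + z^2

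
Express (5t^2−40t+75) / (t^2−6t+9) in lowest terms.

By polynomial division,
  5t^2−40t+75 = (5)(t^2−6t+9) + (−10t+30)
  t^2−6t+9 = (−(1/10)t+3/10)(−10t+30) + (0)
Last nonzero remainder: −10t+30. Dividing through by −10 gives the monic gcd t−3.
Cancel t−3 from numerator and denominator to get the reduced form.

(5t−25)/(t−3)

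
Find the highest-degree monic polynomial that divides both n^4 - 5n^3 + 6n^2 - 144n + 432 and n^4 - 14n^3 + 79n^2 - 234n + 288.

n^2 - 9n + 18

Apply the Euclidean algorithm:
  n^4 - 5n^3 + 6n^2 - 144n + 432 = (n^4 - 14n^3 + 79n^2 - 234n + 288) + (9n^3 - 73n^2 + 90n + 144)
  n^4 - 14n^3 + 79n^2 - 234n + 288 = ((1/9)n - 53/81)(9n^3 - 73n^2 + 90n + 144) + ((1720/81)n^2 - (1720/9)n + 3440/9)
  9n^3 - 73n^2 + 90n + 144 = ((729/1720)n + 81/215)((1720/81)n^2 - (1720/9)n + 3440/9) + (0)
Last nonzero remainder: (1720/81)n^2 - (1720/9)n + 3440/9. Dividing through by 1720/81 gives the monic gcd n^2 - 9n + 18.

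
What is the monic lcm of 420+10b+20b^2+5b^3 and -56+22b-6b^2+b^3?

By polynomial division,
  5b^3+20b^2+10b+420 = (5)(b^3-6b^2+22b-56) + (50b^2-100b+700)
  b^3-6b^2+22b-56 = ((1/50)b-2/25)(50b^2-100b+700) + (0)
Last nonzero remainder: 50b^2-100b+700. Dividing through by 50 gives the monic gcd b^2-2b+14.
Then lcm(f, g) = f·g / gcd(f, g); expanding and making the result monic gives the answer.

-336+76b-14b^2+b^4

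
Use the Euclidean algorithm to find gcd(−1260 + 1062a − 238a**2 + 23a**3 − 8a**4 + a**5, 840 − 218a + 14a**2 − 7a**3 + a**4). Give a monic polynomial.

−210 + 2a − 3a**2 + a**3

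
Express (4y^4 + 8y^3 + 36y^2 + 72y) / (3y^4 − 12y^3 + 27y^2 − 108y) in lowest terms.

(4y + 8)/(3y − 12)

Apply the Euclidean algorithm:
  4y^4 + 8y^3 + 36y^2 + 72y = (4/3)(3y^4 − 12y^3 + 27y^2 − 108y) + (24y^3 + 216y)
  3y^4 − 12y^3 + 27y^2 − 108y = ((1/8)y − 1/2)(24y^3 + 216y) + (0)
Last nonzero remainder: 24y^3 + 216y. Dividing through by 24 gives the monic gcd y^3 + 9y.
Cancel y^3 + 9y from numerator and denominator to get the reduced form.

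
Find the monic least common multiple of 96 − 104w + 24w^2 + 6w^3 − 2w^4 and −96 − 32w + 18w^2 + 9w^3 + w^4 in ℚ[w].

Repeated division with remainder:
  −2w^4 + 6w^3 + 24w^2 − 104w + 96 = (−2)(w^4 + 9w^3 + 18w^2 − 32w − 96) + (24w^3 + 60w^2 − 168w − 96)
  w^4 + 9w^3 + 18w^2 − 32w − 96 = ((1/24)w + 13/48)(24w^3 + 60w^2 − 168w − 96) + ((35/4)w^2 + (35/2)w − 70)
  24w^3 + 60w^2 − 168w − 96 = ((96/35)w + 48/35)((35/4)w^2 + (35/2)w − 70) + (0)
Last nonzero remainder: (35/4)w^2 + (35/2)w − 70. Dividing through by 35/4 gives the monic gcd w^2 + 2w − 8.
Then lcm(f, g) = f·g / gcd(f, g); expanding and making the result monic gives the answer.

−576 + 288w + 172w^2 − 68w^3 − 21w^4 + 4w^5 + w^6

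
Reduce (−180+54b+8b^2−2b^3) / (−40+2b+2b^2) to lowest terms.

(−18+9b−b^2)/(−4+b)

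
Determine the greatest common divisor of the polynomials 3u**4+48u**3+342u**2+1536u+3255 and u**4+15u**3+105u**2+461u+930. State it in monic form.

u**3+9u**2+51u+155

Apply the Euclidean algorithm:
  3u**4+48u**3+342u**2+1536u+3255 = (3)(u**4+15u**3+105u**2+461u+930) + (3u**3+27u**2+153u+465)
  u**4+15u**3+105u**2+461u+930 = ((1/3)u+2)(3u**3+27u**2+153u+465) + (0)
Last nonzero remainder: 3u**3+27u**2+153u+465. Dividing through by 3 gives the monic gcd u**3+9u**2+51u+155.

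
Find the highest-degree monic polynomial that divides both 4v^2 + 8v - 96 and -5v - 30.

v + 6

Euclidean algorithm in ℚ[v]:
  4v^2 + 8v - 96 = (-(4/5)v + 16/5)(-5v - 30) + (0)
Last nonzero remainder: -5v - 30. Dividing through by -5 gives the monic gcd v + 6.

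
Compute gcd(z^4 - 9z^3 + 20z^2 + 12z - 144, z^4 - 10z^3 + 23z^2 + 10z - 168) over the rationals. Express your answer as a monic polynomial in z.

Euclidean algorithm in ℚ[z]:
  z^4 - 9z^3 + 20z^2 + 12z - 144 = (z^4 - 10z^3 + 23z^2 + 10z - 168) + (z^3 - 3z^2 + 2z + 24)
  z^4 - 10z^3 + 23z^2 + 10z - 168 = (z - 7)(z^3 - 3z^2 + 2z + 24) + (0)
The last nonzero remainder z^3 - 3z^2 + 2z + 24 is already monic.

z^3 - 3z^2 + 2z + 24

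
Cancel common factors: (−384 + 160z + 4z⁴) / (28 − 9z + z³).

Euclidean algorithm in ℚ[z]:
  4z⁴ + 160z − 384 = (4z)(z³ − 9z + 28) + (36z² + 48z − 384)
  z³ − 9z + 28 = ((1/36)z − 1/27)(36z² + 48z − 384) + ((31/9)z + 124/9)
  36z² + 48z − 384 = ((324/31)z − 864/31)((31/9)z + 124/9) + (0)
Last nonzero remainder: (31/9)z + 124/9. Dividing through by 31/9 gives the monic gcd z + 4.
Cancel z + 4 from numerator and denominator to get the reduced form.

(−96 + 64z − 16z² + 4z³)/(7 − 4z + z²)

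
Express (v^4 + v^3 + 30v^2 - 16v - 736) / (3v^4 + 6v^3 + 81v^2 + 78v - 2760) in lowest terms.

Repeated division with remainder:
  v^4 + v^3 + 30v^2 - 16v - 736 = (1/3)(3v^4 + 6v^3 + 81v^2 + 78v - 2760) + (-v^3 + 3v^2 - 42v + 184)
  3v^4 + 6v^3 + 81v^2 + 78v - 2760 = (-3v - 15)(-v^3 + 3v^2 - 42v + 184) + (0)
Last nonzero remainder: -v^3 + 3v^2 - 42v + 184. Dividing through by -1 gives the monic gcd v^3 - 3v^2 + 42v - 184.
Cancel v^3 - 3v^2 + 42v - 184 from numerator and denominator to get the reduced form.

(v + 4)/(3v + 15)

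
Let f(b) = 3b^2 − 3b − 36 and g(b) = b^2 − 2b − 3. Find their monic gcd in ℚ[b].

Apply the Euclidean algorithm:
  3b^2 − 3b − 36 = (3)(b^2 − 2b − 3) + (3b − 27)
  b^2 − 2b − 3 = ((1/3)b + 7/3)(3b − 27) + (60)
  3b − 27 = ((1/20)b − 9/20)(60) + (0)
The last nonzero remainder is the constant 60, so the polynomials are coprime and gcd = 1.

1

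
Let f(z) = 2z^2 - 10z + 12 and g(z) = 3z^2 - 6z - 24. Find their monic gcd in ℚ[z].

Repeated division with remainder:
  2z^2 - 10z + 12 = (2/3)(3z^2 - 6z - 24) + (-6z + 28)
  3z^2 - 6z - 24 = (-(1/2)z - 4/3)(-6z + 28) + (40/3)
  -6z + 28 = (-(9/20)z + 21/10)(40/3) + (0)
The last nonzero remainder is the constant 40/3, so the polynomials are coprime and gcd = 1.

1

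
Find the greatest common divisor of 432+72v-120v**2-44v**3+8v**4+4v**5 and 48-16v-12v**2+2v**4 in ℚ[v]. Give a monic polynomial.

-12-2v+2v**2+v**3

Apply the Euclidean algorithm:
  4v**5+8v**4-44v**3-120v**2+72v+432 = (2v+4)(2v**4-12v**2-16v+48) + (-20v**3-40v**2+40v+240)
  2v**4-12v**2-16v+48 = (-(1/10)v+1/5)(-20v**3-40v**2+40v+240) + (0)
Last nonzero remainder: -20v**3-40v**2+40v+240. Dividing through by -20 gives the monic gcd v**3+2v**2-2v-12.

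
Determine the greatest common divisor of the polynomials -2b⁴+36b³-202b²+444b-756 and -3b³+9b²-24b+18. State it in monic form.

b²-2b+6

Repeated division with remainder:
  -2b⁴+36b³-202b²+444b-756 = ((2/3)b-10)(-3b³+9b²-24b+18) + (-96b²+192b-576)
  -3b³+9b²-24b+18 = ((1/32)b-1/32)(-96b²+192b-576) + (0)
Last nonzero remainder: -96b²+192b-576. Dividing through by -96 gives the monic gcd b²-2b+6.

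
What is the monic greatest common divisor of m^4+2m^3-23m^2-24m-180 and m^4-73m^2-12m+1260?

By polynomial division,
  m^4+2m^3-23m^2-24m-180 = (m^4-73m^2-12m+1260) + (2m^3+50m^2-12m-1440)
  m^4-73m^2-12m+1260 = ((1/2)m-25/2)(2m^3+50m^2-12m-1440) + (558m^2+558m-16740)
  2m^3+50m^2-12m-1440 = ((1/279)m+8/93)(558m^2+558m-16740) + (0)
Last nonzero remainder: 558m^2+558m-16740. Dividing through by 558 gives the monic gcd m^2+m-30.

m^2+m-30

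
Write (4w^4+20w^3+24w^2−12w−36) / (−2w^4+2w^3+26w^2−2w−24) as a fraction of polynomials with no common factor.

Euclidean algorithm in ℚ[w]:
  4w^4+20w^3+24w^2−12w−36 = (−2)(−2w^4+2w^3+26w^2−2w−24) + (24w^3+76w^2−16w−84)
  −2w^4+2w^3+26w^2−2w−24 = (−(1/12)w+25/72)(24w^3+76w^2−16w−84) + (−(31/18)w^2−(31/9)w+31/6)
  24w^3+76w^2−16w−84 = (−(432/31)w−504/31)(−(31/18)w^2−(31/9)w+31/6) + (0)
Last nonzero remainder: −(31/18)w^2−(31/9)w+31/6. Dividing through by −31/18 gives the monic gcd w^2+2w−3.
Cancel w^2+2w−3 from numerator and denominator to get the reduced form.

(−2w^2−6w−6)/(w^2−3w−4)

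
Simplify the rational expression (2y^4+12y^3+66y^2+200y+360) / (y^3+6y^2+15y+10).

(2y^2+2y+36)/(y+1)

Euclidean algorithm in ℚ[y]:
  2y^4+12y^3+66y^2+200y+360 = (2y)(y^3+6y^2+15y+10) + (36y^2+180y+360)
  y^3+6y^2+15y+10 = ((1/36)y+1/36)(36y^2+180y+360) + (0)
Last nonzero remainder: 36y^2+180y+360. Dividing through by 36 gives the monic gcd y^2+5y+10.
Cancel y^2+5y+10 from numerator and denominator to get the reduced form.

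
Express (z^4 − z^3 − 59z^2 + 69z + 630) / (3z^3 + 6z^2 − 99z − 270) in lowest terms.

(z^2 + 2z − 35)/(3z + 15)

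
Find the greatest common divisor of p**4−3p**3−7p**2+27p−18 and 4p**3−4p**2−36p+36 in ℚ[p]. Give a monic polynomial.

Euclidean algorithm in ℚ[p]:
  p**4−3p**3−7p**2+27p−18 = ((1/4)p−1/2)(4p**3−4p**2−36p+36) + (0)
Last nonzero remainder: 4p**3−4p**2−36p+36. Dividing through by 4 gives the monic gcd p**3−p**2−9p+9.

p**3−p**2−9p+9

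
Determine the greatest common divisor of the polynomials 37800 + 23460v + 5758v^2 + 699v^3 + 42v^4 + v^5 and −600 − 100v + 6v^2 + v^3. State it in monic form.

60 + 16v + v^2

Repeated division with remainder:
  v^5 + 42v^4 + 699v^3 + 5758v^2 + 23460v + 37800 = (v^2 + 36v + 583)(v^3 + 6v^2 − 100v − 600) + (6460v^2 + 103360v + 387600)
  v^3 + 6v^2 − 100v − 600 = ((1/6460)v − 1/646)(6460v^2 + 103360v + 387600) + (0)
Last nonzero remainder: 6460v^2 + 103360v + 387600. Dividing through by 6460 gives the monic gcd v^2 + 16v + 60.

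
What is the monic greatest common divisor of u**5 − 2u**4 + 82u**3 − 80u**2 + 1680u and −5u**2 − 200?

Euclidean algorithm in ℚ[u]:
  u**5 − 2u**4 + 82u**3 − 80u**2 + 1680u = (−(1/5)u**3 + (2/5)u**2 − (42/5)u)(−5u**2 − 200) + (0)
Last nonzero remainder: −5u**2 − 200. Dividing through by −5 gives the monic gcd u**2 + 40.

u**2 + 40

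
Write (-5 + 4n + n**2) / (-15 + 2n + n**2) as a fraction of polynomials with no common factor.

(-1 + n)/(-3 + n)

Repeated division with remainder:
  n**2 + 4n - 5 = (n**2 + 2n - 15) + (2n + 10)
  n**2 + 2n - 15 = ((1/2)n - 3/2)(2n + 10) + (0)
Last nonzero remainder: 2n + 10. Dividing through by 2 gives the monic gcd n + 5.
Cancel n + 5 from numerator and denominator to get the reduced form.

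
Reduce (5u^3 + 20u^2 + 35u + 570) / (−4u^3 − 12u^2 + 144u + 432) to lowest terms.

Repeated division with remainder:
  5u^3 + 20u^2 + 35u + 570 = (−5/4)(−4u^3 − 12u^2 + 144u + 432) + (5u^2 + 215u + 1110)
  −4u^3 − 12u^2 + 144u + 432 = (−(4/5)u + 32)(5u^2 + 215u + 1110) + (−5848u − 35088)
  5u^2 + 215u + 1110 = (−(5/5848)u − 185/5848)(−5848u − 35088) + (0)
Last nonzero remainder: −5848u − 35088. Dividing through by −5848 gives the monic gcd u + 6.
Cancel u + 6 from numerator and denominator to get the reduced form.

(−5u^2 + 10u − 95)/(4u^2 − 12u − 72)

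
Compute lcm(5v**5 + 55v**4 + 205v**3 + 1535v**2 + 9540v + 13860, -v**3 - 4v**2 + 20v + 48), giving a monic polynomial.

Repeated division with remainder:
  5v**5 + 55v**4 + 205v**3 + 1535v**2 + 9540v + 13860 = (-5v**2 - 35v - 165)(-v**3 - 4v**2 + 20v + 48) + (1815v**2 + 14520v + 21780)
  -v**3 - 4v**2 + 20v + 48 = (-(1/1815)v + 4/1815)(1815v**2 + 14520v + 21780) + (0)
Last nonzero remainder: 1815v**2 + 14520v + 21780. Dividing through by 1815 gives the monic gcd v**2 + 8v + 12.
Then lcm(f, g) = f·g / gcd(f, g); expanding and making the result monic gives the answer.

v**6 + 7v**5 - 3v**4 + 143v**3 + 680v**2 - 4860v - 11088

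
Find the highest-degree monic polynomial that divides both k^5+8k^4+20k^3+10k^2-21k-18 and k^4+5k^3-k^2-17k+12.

k^2+2k-3

By polynomial division,
  k^5+8k^4+20k^3+10k^2-21k-18 = (k+3)(k^4+5k^3-k^2-17k+12) + (6k^3+30k^2+18k-54)
  k^4+5k^3-k^2-17k+12 = ((1/6)k)(6k^3+30k^2+18k-54) + (-4k^2-8k+12)
  6k^3+30k^2+18k-54 = (-(3/2)k-9/2)(-4k^2-8k+12) + (0)
Last nonzero remainder: -4k^2-8k+12. Dividing through by -4 gives the monic gcd k^2+2k-3.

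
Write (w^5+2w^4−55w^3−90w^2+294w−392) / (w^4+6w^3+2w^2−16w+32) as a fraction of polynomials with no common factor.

Repeated division with remainder:
  w^5+2w^4−55w^3−90w^2+294w−392 = (w−4)(w^4+6w^3+2w^2−16w+32) + (−33w^3−66w^2+198w−264)
  w^4+6w^3+2w^2−16w+32 = (−(1/33)w−4/33)(−33w^3−66w^2+198w−264) + (0)
Last nonzero remainder: −33w^3−66w^2+198w−264. Dividing through by −33 gives the monic gcd w^3+2w^2−6w+8.
Cancel w^3+2w^2−6w+8 from numerator and denominator to get the reduced form.

(w^2−49)/(w+4)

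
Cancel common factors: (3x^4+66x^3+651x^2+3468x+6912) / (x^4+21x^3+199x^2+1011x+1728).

Apply the Euclidean algorithm:
  3x^4+66x^3+651x^2+3468x+6912 = (3)(x^4+21x^3+199x^2+1011x+1728) + (3x^3+54x^2+435x+1728)
  x^4+21x^3+199x^2+1011x+1728 = ((1/3)x+1)(3x^3+54x^2+435x+1728) + (0)
Last nonzero remainder: 3x^3+54x^2+435x+1728. Dividing through by 3 gives the monic gcd x^3+18x^2+145x+576.
Cancel x^3+18x^2+145x+576 from numerator and denominator to get the reduced form.

(3x+12)/(x+3)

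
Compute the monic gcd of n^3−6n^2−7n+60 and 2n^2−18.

n+3

Apply the Euclidean algorithm:
  n^3−6n^2−7n+60 = ((1/2)n−3)(2n^2−18) + (2n+6)
  2n^2−18 = (n−3)(2n+6) + (0)
Last nonzero remainder: 2n+6. Dividing through by 2 gives the monic gcd n+3.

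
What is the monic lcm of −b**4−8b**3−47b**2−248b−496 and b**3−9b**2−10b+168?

b**6−5b**5−15b**4−27b**3−754b**2+3968b+20832

Repeated division with remainder:
  −b**4−8b**3−47b**2−248b−496 = (−b−17)(b**3−9b**2−10b+168) + (−210b**2−250b+2360)
  b**3−9b**2−10b+168 = (−(1/210)b+107/2205)(−210b**2−250b+2360) + ((5896/441)b+23584/441)
  −210b**2−250b+2360 = (−(46305/2948)b+130095/2948)((5896/441)b+23584/441) + (0)
Last nonzero remainder: (5896/441)b+23584/441. Dividing through by 5896/441 gives the monic gcd b+4.
Then lcm(f, g) = f·g / gcd(f, g); expanding and making the result monic gives the answer.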